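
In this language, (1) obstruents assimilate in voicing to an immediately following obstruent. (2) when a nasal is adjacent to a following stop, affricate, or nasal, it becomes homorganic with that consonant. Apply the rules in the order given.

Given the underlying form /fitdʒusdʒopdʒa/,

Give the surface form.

[fiddʒuzdʒobdʒa]

Rule 1: /t/ before /dʒ/ (voiced) → [d]
Rule 1: /s/ before /dʒ/ (voiced) → [z]
Rule 1: /p/ before /dʒ/ (voiced) → [b]
After rule 1: fiddʒuzdʒobdʒa
Rule 2: no segment meets the rule's conditions; no change.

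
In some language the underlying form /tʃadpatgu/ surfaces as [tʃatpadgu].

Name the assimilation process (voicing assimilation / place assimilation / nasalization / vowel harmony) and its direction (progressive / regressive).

voicing assimilation, regressive

/d/→[t] /t/→[d].
Each target copies a feature from the following segment, so the direction is regressive.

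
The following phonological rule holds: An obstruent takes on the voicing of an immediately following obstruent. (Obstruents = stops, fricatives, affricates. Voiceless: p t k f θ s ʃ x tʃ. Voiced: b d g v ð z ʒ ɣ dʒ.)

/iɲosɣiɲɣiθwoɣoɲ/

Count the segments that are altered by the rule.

1

/s/ before /ɣ/ (voiced) → [z]
1 segment changes.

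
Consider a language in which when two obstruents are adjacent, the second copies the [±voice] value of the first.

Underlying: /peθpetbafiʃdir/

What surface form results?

[peθpetpafiʃtir]

/b/ after /t/ (voiceless) → [p]
/d/ after /ʃ/ (voiceless) → [t]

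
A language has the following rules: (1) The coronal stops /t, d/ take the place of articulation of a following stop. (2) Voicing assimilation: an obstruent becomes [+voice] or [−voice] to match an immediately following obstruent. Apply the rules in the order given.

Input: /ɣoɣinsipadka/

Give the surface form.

Rule 1: /d/ before /k/ (velar) → [g]
After rule 1: ɣoɣinsipagka
Rule 2: /g/ before /k/ (voiceless) → [k]

[ɣoɣinsipakka]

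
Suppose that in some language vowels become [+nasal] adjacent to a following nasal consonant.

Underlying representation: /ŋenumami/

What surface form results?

[ŋẽnũmãmi]

/e/ before nasal /n/ → [ẽ]
/u/ before nasal /m/ → [ũ]
/a/ before nasal /m/ → [ã]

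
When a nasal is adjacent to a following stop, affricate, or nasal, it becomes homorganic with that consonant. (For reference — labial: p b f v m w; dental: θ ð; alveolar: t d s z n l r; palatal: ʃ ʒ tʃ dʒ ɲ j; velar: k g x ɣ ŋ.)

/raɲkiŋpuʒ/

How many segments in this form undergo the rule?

2

/ɲ/ before /k/ (velar) → [ŋ]
/ŋ/ before /p/ (labial) → [m]
2 segments change.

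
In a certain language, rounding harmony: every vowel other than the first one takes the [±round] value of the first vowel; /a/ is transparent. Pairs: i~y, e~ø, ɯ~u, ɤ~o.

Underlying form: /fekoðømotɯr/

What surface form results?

[fekɤðemɤtɯr]

/o/ harmonizes with /e/ ([-round]) → [ɤ]
/ø/ harmonizes with /e/ ([-round]) → [e]
/o/ harmonizes with /e/ ([-round]) → [ɤ]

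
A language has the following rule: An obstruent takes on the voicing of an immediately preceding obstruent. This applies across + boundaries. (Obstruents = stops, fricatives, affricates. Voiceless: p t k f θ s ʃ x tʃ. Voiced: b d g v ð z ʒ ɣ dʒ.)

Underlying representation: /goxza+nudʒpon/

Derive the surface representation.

[goxsa+nudʒbon]

/z/ after /x/ (voiceless) → [s]
/p/ after /dʒ/ (voiced) → [b]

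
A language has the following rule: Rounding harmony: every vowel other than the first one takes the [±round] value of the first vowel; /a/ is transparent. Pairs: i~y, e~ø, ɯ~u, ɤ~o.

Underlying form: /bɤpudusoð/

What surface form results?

/u/ harmonizes with /ɤ/ ([-round]) → [ɯ]
/u/ harmonizes with /ɤ/ ([-round]) → [ɯ]
/o/ harmonizes with /ɤ/ ([-round]) → [ɤ]

[bɤpɯdɯsɤð]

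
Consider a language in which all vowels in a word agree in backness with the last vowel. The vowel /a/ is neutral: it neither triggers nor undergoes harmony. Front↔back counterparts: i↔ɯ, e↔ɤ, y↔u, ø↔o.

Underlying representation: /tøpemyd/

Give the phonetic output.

[tøpemyd]

no segment meets the rule's conditions; no change.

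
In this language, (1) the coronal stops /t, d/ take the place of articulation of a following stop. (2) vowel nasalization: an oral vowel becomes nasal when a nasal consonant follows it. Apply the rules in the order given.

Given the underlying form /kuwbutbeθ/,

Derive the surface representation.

Rule 1: /t/ before /b/ (labial) → [p]
After rule 1: kuwbupbeθ
Rule 2: no segment meets the rule's conditions; no change.

[kuwbupbeθ]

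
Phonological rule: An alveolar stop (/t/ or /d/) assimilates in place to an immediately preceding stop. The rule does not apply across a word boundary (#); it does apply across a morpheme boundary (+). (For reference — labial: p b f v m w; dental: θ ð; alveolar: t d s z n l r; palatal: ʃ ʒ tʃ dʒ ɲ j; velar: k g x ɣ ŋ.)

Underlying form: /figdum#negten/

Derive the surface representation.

/d/ after /g/ (velar) → [g]
/t/ after /g/ (velar) → [k]

[figgum#negken]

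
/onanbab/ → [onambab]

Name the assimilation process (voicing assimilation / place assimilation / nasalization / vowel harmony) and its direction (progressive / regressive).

/n/→[m].
Each target copies a feature from the following segment, so the direction is regressive.

place assimilation, regressive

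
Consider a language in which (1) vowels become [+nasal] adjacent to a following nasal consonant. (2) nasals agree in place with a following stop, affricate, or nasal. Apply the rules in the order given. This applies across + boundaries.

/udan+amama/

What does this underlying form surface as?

Rule 1: /a/ before nasal /n/ → [ã]
Rule 1: /a/ before nasal /m/ → [ã]
Rule 1: /a/ before nasal /m/ → [ã]
After rule 1: udãn+ãmãma
Rule 2: no segment meets the rule's conditions; no change.

[udãn+ãmãma]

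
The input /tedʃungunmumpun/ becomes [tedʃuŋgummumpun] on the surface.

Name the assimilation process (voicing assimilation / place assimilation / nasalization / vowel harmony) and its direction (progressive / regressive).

place assimilation, regressive

/n/→[ŋ] /n/→[m].
Each target copies a feature from the following segment, so the direction is regressive.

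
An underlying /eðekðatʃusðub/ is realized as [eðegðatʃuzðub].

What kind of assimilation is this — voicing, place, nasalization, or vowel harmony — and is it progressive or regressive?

/k/→[g] /s/→[z].
Each target copies a feature from the following segment, so the direction is regressive.

voicing assimilation, regressive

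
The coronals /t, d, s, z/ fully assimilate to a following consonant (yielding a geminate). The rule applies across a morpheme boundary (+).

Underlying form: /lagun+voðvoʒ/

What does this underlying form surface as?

[lagun+voðvoʒ]

no segment meets the rule's conditions; no change.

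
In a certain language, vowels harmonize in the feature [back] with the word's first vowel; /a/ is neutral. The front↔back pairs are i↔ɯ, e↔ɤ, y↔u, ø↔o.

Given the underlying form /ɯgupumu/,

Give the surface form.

no segment meets the rule's conditions; no change.

[ɯgupumu]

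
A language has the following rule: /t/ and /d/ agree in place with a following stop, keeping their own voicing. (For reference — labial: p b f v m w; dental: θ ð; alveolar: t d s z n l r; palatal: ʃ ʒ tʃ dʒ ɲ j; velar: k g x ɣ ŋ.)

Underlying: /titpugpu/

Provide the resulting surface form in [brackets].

/t/ before /p/ (labial) → [p]

[tippugpu]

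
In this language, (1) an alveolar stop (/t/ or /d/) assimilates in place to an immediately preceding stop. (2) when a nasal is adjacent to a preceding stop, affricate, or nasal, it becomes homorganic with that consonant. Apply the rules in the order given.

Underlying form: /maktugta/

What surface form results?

Rule 1: /t/ after /k/ (velar) → [k]
Rule 1: /t/ after /g/ (velar) → [k]
After rule 1: makkugka
Rule 2: no segment meets the rule's conditions; no change.

[makkugka]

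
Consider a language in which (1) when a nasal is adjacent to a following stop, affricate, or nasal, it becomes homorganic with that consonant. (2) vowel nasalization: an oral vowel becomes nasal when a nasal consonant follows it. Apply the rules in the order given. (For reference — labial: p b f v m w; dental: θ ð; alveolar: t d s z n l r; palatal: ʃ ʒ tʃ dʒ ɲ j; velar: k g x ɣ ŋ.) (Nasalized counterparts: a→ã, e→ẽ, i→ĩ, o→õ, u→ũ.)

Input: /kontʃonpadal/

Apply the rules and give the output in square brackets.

[kõɲtʃõmpadal]

Rule 1: /n/ before /tʃ/ (palatal) → [ɲ]
Rule 1: /n/ before /p/ (labial) → [m]
After rule 1: koɲtʃompadal
Rule 2: /o/ before nasal /ɲ/ → [õ]
Rule 2: /o/ before nasal /m/ → [õ]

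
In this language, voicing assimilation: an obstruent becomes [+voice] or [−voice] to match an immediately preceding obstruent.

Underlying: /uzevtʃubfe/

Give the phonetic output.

/tʃ/ after /v/ (voiced) → [dʒ]
/f/ after /b/ (voiced) → [v]

[uzevdʒubve]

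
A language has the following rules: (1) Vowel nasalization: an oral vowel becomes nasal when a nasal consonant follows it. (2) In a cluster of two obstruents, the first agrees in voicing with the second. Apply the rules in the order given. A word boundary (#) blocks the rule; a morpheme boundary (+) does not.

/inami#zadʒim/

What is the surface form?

[ĩnãmi#zadʒĩm]

Rule 1: /i/ before nasal /n/ → [ĩ]
Rule 1: /a/ before nasal /m/ → [ã]
Rule 1: /i/ before nasal /m/ → [ĩ]
After rule 1: ĩnãmi#zadʒĩm
Rule 2: no segment meets the rule's conditions; no change.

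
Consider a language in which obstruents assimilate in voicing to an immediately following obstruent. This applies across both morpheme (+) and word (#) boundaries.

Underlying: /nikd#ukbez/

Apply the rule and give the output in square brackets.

/k/ before /d/ (voiced) → [g]
/k/ before /b/ (voiced) → [g]

[nigd#ugbez]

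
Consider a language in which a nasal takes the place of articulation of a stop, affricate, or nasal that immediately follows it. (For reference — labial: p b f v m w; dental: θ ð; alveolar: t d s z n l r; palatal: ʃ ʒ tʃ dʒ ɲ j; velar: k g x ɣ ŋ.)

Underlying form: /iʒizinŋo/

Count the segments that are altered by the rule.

1

/n/ before /ŋ/ (velar) → [ŋ]
1 segment changes.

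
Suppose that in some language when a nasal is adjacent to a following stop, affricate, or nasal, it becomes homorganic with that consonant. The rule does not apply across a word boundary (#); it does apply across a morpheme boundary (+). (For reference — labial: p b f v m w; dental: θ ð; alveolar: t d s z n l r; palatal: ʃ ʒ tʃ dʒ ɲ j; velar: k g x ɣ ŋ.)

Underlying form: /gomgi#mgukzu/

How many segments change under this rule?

2

/m/ before /g/ (velar) → [ŋ]
/m/ before /g/ (velar) → [ŋ]
2 segments change.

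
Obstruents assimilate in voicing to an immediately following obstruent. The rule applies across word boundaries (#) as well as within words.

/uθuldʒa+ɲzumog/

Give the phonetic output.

no segment meets the rule's conditions; no change.

[uθuldʒa+ɲzumog]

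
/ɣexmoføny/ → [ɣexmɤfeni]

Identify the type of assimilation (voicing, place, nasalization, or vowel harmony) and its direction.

vowel harmony, progressive

/o/→[ɤ] /ø/→[e] /y/→[i].
Vowels agree with the first vowel, so the harmony is progressive.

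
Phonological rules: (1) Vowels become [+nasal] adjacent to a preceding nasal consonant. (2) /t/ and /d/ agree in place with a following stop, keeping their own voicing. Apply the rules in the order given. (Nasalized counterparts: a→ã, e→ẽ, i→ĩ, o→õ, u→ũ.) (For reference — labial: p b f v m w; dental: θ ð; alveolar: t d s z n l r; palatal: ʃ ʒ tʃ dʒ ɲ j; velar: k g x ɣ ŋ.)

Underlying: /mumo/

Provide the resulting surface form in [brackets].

[mũmõ]

Rule 1: /u/ after nasal /m/ → [ũ]
Rule 1: /o/ after nasal /m/ → [õ]
After rule 1: mũmõ
Rule 2: no segment meets the rule's conditions; no change.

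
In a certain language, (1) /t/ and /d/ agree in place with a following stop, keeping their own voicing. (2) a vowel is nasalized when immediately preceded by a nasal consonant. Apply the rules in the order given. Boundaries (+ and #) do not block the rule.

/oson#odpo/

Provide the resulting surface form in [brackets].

Rule 1: /d/ before /p/ (labial) → [b]
After rule 1: oson#obpo
Rule 2: /o/ after nasal /n/ → [õ]

[oson#õbpo]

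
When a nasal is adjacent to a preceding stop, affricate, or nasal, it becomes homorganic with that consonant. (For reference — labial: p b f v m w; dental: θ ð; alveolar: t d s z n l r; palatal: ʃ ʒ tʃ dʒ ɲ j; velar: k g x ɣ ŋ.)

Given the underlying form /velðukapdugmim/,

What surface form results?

[velðukapdugŋim]

/m/ after /g/ (velar) → [ŋ]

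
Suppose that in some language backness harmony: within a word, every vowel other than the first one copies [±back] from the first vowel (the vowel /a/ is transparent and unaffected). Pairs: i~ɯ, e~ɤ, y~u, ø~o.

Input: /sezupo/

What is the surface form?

[sezypø]

/u/ harmonizes with /e/ ([-back]) → [y]
/o/ harmonizes with /e/ ([-back]) → [ø]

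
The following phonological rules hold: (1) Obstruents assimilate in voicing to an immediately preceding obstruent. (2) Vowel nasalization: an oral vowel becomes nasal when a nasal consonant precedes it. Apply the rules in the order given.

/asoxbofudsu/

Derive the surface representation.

Rule 1: /b/ after /x/ (voiceless) → [p]
Rule 1: /s/ after /d/ (voiced) → [z]
After rule 1: asoxpofudzu
Rule 2: no segment meets the rule's conditions; no change.

[asoxpofudzu]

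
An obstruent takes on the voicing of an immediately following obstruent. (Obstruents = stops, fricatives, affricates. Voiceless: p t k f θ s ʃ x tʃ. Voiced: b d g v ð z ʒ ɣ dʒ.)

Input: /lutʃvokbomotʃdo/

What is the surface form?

[ludʒvogbomodʒdo]

/tʃ/ before /v/ (voiced) → [dʒ]
/k/ before /b/ (voiced) → [g]
/tʃ/ before /d/ (voiced) → [dʒ]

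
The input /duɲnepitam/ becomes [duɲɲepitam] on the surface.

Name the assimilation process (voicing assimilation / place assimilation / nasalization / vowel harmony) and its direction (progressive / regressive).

place assimilation, progressive

/n/→[ɲ].
Each target copies a feature from the preceding segment, so the direction is progressive.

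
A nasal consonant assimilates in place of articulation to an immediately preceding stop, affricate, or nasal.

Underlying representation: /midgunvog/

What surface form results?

no segment meets the rule's conditions; no change.

[midgunvog]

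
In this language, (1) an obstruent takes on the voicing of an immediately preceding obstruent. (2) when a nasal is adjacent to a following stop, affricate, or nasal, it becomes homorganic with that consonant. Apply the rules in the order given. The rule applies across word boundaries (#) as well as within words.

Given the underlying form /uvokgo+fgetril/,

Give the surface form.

[uvokko+fketril]

Rule 1: /g/ after /k/ (voiceless) → [k]
Rule 1: /g/ after /f/ (voiceless) → [k]
After rule 1: uvokko+fketril
Rule 2: no segment meets the rule's conditions; no change.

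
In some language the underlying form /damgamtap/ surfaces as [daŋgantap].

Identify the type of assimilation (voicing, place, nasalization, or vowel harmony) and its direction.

place assimilation, regressive

/m/→[ŋ] /m/→[n].
Each target copies a feature from the following segment, so the direction is regressive.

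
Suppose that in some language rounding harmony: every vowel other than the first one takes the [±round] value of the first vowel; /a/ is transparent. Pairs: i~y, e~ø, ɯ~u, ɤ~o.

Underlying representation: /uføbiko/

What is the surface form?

/i/ harmonizes with /u/ ([+round]) → [y]

[uføbyko]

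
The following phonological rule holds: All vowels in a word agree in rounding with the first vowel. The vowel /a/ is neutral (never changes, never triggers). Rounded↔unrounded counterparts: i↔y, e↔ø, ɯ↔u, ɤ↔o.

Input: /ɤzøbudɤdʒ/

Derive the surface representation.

/ø/ harmonizes with /ɤ/ ([-round]) → [e]
/u/ harmonizes with /ɤ/ ([-round]) → [ɯ]

[ɤzebɯdɤdʒ]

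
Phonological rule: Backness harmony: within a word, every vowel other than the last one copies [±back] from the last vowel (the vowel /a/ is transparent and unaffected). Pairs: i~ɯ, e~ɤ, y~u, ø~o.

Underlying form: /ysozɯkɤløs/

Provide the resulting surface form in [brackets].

/o/ harmonizes with /ø/ ([-back]) → [ø]
/ɯ/ harmonizes with /ø/ ([-back]) → [i]
/ɤ/ harmonizes with /ø/ ([-back]) → [e]

[ysøzikeløs]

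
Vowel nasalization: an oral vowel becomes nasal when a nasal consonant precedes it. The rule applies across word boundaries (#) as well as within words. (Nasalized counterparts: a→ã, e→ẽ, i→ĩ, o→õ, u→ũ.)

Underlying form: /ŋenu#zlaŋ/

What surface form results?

[ŋẽnũ#zlaŋ]

/e/ after nasal /ŋ/ → [ẽ]
/u/ after nasal /n/ → [ũ]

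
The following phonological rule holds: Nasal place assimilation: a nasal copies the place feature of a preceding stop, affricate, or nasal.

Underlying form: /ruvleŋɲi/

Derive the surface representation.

/ɲ/ after /ŋ/ (velar) → [ŋ]

[ruvleŋŋi]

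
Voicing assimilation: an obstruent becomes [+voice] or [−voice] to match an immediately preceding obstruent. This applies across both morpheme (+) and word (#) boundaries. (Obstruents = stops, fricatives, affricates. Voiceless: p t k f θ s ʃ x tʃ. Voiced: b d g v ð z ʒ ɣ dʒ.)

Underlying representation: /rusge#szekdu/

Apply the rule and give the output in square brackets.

[ruske#ssektu]

/g/ after /s/ (voiceless) → [k]
/z/ after /s/ (voiceless) → [s]
/d/ after /k/ (voiceless) → [t]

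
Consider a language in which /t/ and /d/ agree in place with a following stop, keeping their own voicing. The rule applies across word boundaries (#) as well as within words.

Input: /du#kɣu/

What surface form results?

[du#kɣu]

no segment meets the rule's conditions; no change.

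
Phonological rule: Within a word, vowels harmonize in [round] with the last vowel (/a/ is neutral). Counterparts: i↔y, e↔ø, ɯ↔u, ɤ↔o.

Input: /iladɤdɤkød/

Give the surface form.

[yladodokød]

/i/ harmonizes with /ø/ ([+round]) → [y]
/ɤ/ harmonizes with /ø/ ([+round]) → [o]
/ɤ/ harmonizes with /ø/ ([+round]) → [o]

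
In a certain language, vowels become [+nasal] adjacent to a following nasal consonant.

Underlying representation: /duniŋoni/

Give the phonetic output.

/u/ before nasal /n/ → [ũ]
/i/ before nasal /ŋ/ → [ĩ]
/o/ before nasal /n/ → [õ]

[dũnĩŋõni]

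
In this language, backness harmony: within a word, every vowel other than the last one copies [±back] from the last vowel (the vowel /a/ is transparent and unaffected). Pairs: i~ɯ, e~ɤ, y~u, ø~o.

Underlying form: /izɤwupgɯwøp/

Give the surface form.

/ɤ/ harmonizes with /ø/ ([-back]) → [e]
/u/ harmonizes with /ø/ ([-back]) → [y]
/ɯ/ harmonizes with /ø/ ([-back]) → [i]

[izewypgiwøp]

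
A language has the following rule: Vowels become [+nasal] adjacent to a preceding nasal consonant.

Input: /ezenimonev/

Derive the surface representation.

/i/ after nasal /n/ → [ĩ]
/o/ after nasal /m/ → [õ]
/e/ after nasal /n/ → [ẽ]

[ezenĩmõnẽv]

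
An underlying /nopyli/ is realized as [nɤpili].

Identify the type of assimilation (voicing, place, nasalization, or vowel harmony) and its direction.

/o/→[ɤ] /y/→[i].
Vowels agree with the last vowel, so the harmony is regressive.

vowel harmony, regressive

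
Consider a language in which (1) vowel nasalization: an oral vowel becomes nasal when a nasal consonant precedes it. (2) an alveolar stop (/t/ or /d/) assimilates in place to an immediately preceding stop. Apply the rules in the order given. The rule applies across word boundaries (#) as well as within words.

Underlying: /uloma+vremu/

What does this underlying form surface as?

Rule 1: /a/ after nasal /m/ → [ã]
Rule 1: /u/ after nasal /m/ → [ũ]
After rule 1: ulomã+vremũ
Rule 2: no segment meets the rule's conditions; no change.

[ulomã+vremũ]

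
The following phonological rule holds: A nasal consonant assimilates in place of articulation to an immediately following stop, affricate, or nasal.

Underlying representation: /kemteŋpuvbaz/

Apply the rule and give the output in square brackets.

[kentempuvbaz]

/m/ before /t/ (alveolar) → [n]
/ŋ/ before /p/ (labial) → [m]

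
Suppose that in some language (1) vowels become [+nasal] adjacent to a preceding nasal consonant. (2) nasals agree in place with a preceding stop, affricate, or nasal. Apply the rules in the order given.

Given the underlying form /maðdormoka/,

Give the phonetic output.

Rule 1: /a/ after nasal /m/ → [ã]
Rule 1: /o/ after nasal /m/ → [õ]
After rule 1: mãðdormõka
Rule 2: no segment meets the rule's conditions; no change.

[mãðdormõka]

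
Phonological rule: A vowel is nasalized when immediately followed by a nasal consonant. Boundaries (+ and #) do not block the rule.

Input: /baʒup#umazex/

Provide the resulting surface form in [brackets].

/u/ before nasal /m/ → [ũ]

[baʒup#ũmazex]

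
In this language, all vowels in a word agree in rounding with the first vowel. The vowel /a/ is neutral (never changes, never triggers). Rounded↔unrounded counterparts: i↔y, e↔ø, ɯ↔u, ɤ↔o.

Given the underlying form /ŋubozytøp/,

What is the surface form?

[ŋubozytøp]

no segment meets the rule's conditions; no change.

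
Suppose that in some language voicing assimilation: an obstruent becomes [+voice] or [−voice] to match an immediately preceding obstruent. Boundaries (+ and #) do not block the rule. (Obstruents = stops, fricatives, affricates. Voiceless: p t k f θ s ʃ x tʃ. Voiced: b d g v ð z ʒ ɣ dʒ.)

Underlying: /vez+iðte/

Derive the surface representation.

[vez+iðde]

/t/ after /ð/ (voiced) → [d]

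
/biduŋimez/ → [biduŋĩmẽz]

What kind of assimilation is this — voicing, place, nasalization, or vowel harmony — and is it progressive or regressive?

nasalization, progressive

/i/→[ĩ] /e/→[ẽ].
Each target copies a feature from the preceding segment, so the direction is progressive.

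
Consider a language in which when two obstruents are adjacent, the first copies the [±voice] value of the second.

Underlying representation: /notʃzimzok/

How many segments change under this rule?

/tʃ/ before /z/ (voiced) → [dʒ]
1 segment changes.

1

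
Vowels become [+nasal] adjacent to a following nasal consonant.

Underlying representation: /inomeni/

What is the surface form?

[ĩnõmẽni]

/i/ before nasal /n/ → [ĩ]
/o/ before nasal /m/ → [õ]
/e/ before nasal /n/ → [ẽ]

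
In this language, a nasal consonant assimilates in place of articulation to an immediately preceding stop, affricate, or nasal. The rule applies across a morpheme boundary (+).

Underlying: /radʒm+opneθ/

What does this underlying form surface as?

/m/ after /dʒ/ (palatal) → [ɲ]
/n/ after /p/ (labial) → [m]

[radʒɲ+opmeθ]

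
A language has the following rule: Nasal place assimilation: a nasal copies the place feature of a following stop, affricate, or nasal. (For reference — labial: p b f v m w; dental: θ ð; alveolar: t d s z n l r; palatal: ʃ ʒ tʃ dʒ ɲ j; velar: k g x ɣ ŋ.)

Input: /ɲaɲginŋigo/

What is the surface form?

/ɲ/ before /g/ (velar) → [ŋ]
/n/ before /ŋ/ (velar) → [ŋ]

[ɲaŋgiŋŋigo]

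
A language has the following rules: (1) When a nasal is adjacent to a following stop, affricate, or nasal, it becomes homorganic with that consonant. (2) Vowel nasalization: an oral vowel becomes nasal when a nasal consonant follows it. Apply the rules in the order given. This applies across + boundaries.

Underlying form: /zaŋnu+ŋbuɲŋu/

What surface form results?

[zãnnũ+mbũŋŋu]

Rule 1: /ŋ/ before /n/ (alveolar) → [n]
Rule 1: /ŋ/ before /b/ (labial) → [m]
Rule 1: /ɲ/ before /ŋ/ (velar) → [ŋ]
After rule 1: zannu+mbuŋŋu
Rule 2: /a/ before nasal /n/ → [ã]
Rule 2: /u/ before nasal /m/ → [ũ]
Rule 2: /u/ before nasal /ŋ/ → [ũ]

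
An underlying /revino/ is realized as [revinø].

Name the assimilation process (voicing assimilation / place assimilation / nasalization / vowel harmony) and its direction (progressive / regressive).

vowel harmony, progressive

/o/→[ø].
Vowels agree with the first vowel, so the harmony is progressive.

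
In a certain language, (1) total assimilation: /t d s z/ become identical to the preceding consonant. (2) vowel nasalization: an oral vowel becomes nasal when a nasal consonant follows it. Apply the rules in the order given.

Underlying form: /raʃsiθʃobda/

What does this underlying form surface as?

[raʃʃiθʃobba]

Rule 1: /s/ after /ʃ/ → [ʃ] (total assimilation)
Rule 1: /d/ after /b/ → [b] (total assimilation)
After rule 1: raʃʃiθʃobba
Rule 2: no segment meets the rule's conditions; no change.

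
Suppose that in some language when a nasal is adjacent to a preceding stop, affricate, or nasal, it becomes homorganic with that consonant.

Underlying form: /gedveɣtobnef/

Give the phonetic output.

[gedveɣtobmef]

/n/ after /b/ (labial) → [m]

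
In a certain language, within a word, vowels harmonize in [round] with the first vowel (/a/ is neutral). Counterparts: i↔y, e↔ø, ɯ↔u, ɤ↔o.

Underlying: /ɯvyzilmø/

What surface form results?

/y/ harmonizes with /ɯ/ ([-round]) → [i]
/ø/ harmonizes with /ɯ/ ([-round]) → [e]

[ɯvizilme]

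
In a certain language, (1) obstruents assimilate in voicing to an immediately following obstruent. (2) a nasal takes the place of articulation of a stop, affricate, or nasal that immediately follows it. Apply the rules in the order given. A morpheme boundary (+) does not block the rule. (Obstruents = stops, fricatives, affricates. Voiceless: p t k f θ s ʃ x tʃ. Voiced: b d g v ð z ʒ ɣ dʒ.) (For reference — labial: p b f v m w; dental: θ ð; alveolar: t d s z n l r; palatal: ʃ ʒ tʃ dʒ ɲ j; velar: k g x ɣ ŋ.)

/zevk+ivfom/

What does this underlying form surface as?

[zefk+iffom]

Rule 1: /v/ before /k/ (voiceless) → [f]
Rule 1: /v/ before /f/ (voiceless) → [f]
After rule 1: zefk+iffom
Rule 2: no segment meets the rule's conditions; no change.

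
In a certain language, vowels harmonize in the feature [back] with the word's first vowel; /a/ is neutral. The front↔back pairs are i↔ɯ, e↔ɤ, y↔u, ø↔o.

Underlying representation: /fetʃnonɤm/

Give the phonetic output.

[fetʃnønem]

/o/ harmonizes with /e/ ([-back]) → [ø]
/ɤ/ harmonizes with /e/ ([-back]) → [e]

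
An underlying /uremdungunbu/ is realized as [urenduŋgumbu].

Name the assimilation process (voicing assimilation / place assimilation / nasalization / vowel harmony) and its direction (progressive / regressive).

/m/→[n] /n/→[ŋ] /n/→[m].
Each target copies a feature from the following segment, so the direction is regressive.

place assimilation, regressive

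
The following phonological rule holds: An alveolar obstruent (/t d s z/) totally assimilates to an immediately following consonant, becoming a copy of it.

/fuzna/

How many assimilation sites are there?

1

/z/ before /n/ → [n] (total assimilation)
1 segment changes.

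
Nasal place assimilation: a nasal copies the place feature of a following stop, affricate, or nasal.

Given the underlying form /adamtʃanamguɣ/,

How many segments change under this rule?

/m/ before /tʃ/ (palatal) → [ɲ]
/m/ before /g/ (velar) → [ŋ]
2 segments change.

2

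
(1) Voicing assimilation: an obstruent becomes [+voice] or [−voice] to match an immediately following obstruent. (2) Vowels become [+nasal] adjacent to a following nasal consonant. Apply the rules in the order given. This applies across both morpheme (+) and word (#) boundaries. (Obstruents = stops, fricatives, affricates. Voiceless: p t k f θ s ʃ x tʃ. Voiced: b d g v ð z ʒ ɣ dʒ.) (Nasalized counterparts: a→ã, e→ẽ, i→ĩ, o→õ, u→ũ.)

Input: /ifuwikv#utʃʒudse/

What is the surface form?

[ifuwigv#udʒʒutse]

Rule 1: /k/ before /v/ (voiced) → [g]
Rule 1: /tʃ/ before /ʒ/ (voiced) → [dʒ]
Rule 1: /d/ before /s/ (voiceless) → [t]
After rule 1: ifuwigv#udʒʒutse
Rule 2: no segment meets the rule's conditions; no change.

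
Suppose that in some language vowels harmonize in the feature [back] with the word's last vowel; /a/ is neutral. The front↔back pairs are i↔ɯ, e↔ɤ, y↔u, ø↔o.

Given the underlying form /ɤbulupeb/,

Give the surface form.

/ɤ/ harmonizes with /e/ ([-back]) → [e]
/u/ harmonizes with /e/ ([-back]) → [y]
/u/ harmonizes with /e/ ([-back]) → [y]

[ebylypeb]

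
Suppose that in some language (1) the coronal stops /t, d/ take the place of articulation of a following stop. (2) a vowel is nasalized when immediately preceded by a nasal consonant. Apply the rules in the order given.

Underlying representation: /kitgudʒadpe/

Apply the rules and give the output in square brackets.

[kikgudʒabpe]

Rule 1: /t/ before /g/ (velar) → [k]
Rule 1: /d/ before /p/ (labial) → [b]
After rule 1: kikgudʒabpe
Rule 2: no segment meets the rule's conditions; no change.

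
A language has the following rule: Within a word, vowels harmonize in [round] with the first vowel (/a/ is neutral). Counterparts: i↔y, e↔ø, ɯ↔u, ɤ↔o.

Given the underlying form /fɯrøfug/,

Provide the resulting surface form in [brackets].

/ø/ harmonizes with /ɯ/ ([-round]) → [e]
/u/ harmonizes with /ɯ/ ([-round]) → [ɯ]

[fɯrefɯg]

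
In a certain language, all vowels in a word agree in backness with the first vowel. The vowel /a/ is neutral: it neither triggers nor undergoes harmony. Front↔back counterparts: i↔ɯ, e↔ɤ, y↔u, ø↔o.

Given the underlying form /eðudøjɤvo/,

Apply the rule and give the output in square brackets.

[eðydøjevø]

/u/ harmonizes with /e/ ([-back]) → [y]
/ɤ/ harmonizes with /e/ ([-back]) → [e]
/o/ harmonizes with /e/ ([-back]) → [ø]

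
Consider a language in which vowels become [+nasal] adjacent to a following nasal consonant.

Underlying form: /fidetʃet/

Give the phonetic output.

no segment meets the rule's conditions; no change.

[fidetʃet]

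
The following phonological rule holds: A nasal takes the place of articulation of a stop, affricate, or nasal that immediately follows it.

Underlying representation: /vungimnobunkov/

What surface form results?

/n/ before /g/ (velar) → [ŋ]
/m/ before /n/ (alveolar) → [n]
/n/ before /k/ (velar) → [ŋ]

[vuŋginnobuŋkov]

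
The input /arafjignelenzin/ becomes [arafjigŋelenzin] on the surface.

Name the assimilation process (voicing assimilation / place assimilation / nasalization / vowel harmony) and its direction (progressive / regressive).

/n/→[ŋ].
Each target copies a feature from the preceding segment, so the direction is progressive.

place assimilation, progressive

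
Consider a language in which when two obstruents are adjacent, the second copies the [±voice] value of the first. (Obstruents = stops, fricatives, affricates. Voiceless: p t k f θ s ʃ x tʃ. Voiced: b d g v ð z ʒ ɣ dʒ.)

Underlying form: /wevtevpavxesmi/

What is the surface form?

/t/ after /v/ (voiced) → [d]
/p/ after /v/ (voiced) → [b]
/x/ after /v/ (voiced) → [ɣ]

[wevdevbavɣesmi]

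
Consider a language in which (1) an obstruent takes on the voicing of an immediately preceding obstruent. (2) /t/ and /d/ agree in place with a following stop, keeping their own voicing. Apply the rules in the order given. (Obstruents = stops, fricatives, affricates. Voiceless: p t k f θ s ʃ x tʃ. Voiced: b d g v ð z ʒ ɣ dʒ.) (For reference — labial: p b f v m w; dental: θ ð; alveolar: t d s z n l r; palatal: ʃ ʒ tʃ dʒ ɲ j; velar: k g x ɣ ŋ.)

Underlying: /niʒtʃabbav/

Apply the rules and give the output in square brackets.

Rule 1: /tʃ/ after /ʒ/ (voiced) → [dʒ]
After rule 1: niʒdʒabbav
Rule 2: no segment meets the rule's conditions; no change.

[niʒdʒabbav]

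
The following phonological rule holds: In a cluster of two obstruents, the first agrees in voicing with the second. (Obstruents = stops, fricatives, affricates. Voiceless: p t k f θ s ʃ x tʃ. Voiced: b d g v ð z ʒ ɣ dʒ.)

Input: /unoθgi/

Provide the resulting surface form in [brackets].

[unoðgi]

/θ/ before /g/ (voiced) → [ð]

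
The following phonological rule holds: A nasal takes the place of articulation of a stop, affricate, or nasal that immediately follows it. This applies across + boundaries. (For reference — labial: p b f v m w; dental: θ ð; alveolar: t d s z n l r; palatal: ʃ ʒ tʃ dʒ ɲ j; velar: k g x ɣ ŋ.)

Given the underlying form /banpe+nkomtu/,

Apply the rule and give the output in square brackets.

/n/ before /p/ (labial) → [m]
/n/ before /k/ (velar) → [ŋ]
/m/ before /t/ (alveolar) → [n]

[bampe+ŋkontu]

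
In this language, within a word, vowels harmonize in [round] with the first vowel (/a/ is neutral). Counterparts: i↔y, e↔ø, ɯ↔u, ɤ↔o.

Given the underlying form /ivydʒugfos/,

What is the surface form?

[ividʒɯgfɤs]

/y/ harmonizes with /i/ ([-round]) → [i]
/u/ harmonizes with /i/ ([-round]) → [ɯ]
/o/ harmonizes with /i/ ([-round]) → [ɤ]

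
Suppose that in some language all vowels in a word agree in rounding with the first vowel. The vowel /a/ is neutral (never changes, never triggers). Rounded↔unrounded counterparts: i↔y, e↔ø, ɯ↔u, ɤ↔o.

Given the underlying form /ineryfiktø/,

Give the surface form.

[inerifikte]

/y/ harmonizes with /i/ ([-round]) → [i]
/ø/ harmonizes with /i/ ([-round]) → [e]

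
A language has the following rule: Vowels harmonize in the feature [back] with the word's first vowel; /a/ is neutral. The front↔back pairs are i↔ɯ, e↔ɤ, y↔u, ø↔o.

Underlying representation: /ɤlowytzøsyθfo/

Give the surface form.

/y/ harmonizes with /ɤ/ ([+back]) → [u]
/ø/ harmonizes with /ɤ/ ([+back]) → [o]
/y/ harmonizes with /ɤ/ ([+back]) → [u]

[ɤlowutzosuθfo]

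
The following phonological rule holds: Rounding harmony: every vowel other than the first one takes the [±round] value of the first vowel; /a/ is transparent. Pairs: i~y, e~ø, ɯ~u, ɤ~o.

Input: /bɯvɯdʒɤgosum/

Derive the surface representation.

/o/ harmonizes with /ɯ/ ([-round]) → [ɤ]
/u/ harmonizes with /ɯ/ ([-round]) → [ɯ]

[bɯvɯdʒɤgɤsɯm]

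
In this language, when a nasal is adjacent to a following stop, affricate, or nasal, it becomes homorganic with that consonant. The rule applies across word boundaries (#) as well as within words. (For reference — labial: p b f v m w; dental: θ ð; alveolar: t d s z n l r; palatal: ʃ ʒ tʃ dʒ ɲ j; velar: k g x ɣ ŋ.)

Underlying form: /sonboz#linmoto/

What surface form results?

/n/ before /b/ (labial) → [m]
/n/ before /m/ (labial) → [m]

[somboz#limmoto]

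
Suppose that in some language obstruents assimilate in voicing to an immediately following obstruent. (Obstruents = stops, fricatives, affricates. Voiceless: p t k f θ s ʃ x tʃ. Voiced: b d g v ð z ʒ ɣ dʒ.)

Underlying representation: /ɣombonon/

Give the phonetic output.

[ɣombonon]

no segment meets the rule's conditions; no change.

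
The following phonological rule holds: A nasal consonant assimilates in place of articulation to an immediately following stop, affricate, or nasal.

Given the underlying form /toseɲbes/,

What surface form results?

[tosembes]

/ɲ/ before /b/ (labial) → [m]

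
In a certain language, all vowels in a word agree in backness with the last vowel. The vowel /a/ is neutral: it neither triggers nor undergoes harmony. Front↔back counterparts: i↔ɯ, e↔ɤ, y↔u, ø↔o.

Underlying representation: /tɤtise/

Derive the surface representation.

/ɤ/ harmonizes with /e/ ([-back]) → [e]

[tetise]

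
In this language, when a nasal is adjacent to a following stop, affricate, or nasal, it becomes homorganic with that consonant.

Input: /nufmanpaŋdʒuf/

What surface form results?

/n/ before /p/ (labial) → [m]
/ŋ/ before /dʒ/ (palatal) → [ɲ]

[nufmampaɲdʒuf]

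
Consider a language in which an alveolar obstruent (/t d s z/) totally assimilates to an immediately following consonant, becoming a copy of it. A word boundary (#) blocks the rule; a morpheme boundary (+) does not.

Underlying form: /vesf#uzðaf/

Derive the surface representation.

/s/ before /f/ → [f] (total assimilation)
/z/ before /ð/ → [ð] (total assimilation)

[veff#uððaf]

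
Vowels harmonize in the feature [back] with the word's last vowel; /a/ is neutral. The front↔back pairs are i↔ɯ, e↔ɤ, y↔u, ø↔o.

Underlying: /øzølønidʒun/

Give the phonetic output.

/ø/ harmonizes with /u/ ([+back]) → [o]
/ø/ harmonizes with /u/ ([+back]) → [o]
/ø/ harmonizes with /u/ ([+back]) → [o]
/i/ harmonizes with /u/ ([+back]) → [ɯ]

[ozolonɯdʒun]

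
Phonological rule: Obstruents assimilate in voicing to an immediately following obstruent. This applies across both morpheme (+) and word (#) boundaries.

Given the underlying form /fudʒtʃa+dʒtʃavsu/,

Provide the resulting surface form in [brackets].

/dʒ/ before /tʃ/ (voiceless) → [tʃ]
/dʒ/ before /tʃ/ (voiceless) → [tʃ]
/v/ before /s/ (voiceless) → [f]

[futʃtʃa+tʃtʃafsu]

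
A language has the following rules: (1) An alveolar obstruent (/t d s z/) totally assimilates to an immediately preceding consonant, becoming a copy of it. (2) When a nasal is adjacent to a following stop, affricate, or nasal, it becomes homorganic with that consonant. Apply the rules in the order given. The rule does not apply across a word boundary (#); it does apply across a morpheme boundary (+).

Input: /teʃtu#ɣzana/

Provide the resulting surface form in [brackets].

Rule 1: /t/ after /ʃ/ → [ʃ] (total assimilation)
Rule 1: /z/ after /ɣ/ → [ɣ] (total assimilation)
After rule 1: teʃʃu#ɣɣana
Rule 2: no segment meets the rule's conditions; no change.

[teʃʃu#ɣɣana]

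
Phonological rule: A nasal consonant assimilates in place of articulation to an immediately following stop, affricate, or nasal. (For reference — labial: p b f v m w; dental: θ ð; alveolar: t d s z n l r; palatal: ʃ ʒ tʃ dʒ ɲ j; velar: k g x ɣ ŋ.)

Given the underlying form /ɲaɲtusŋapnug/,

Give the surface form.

/ɲ/ before /t/ (alveolar) → [n]

[ɲantusŋapnug]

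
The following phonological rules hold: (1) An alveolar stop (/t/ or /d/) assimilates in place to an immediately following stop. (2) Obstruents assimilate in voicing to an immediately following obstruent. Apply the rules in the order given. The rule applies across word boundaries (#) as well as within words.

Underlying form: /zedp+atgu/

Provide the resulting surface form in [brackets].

[zepp+aggu]

Rule 1: /d/ before /p/ (labial) → [b]
Rule 1: /t/ before /g/ (velar) → [k]
After rule 1: zebp+akgu
Rule 2: /b/ before /p/ (voiceless) → [p]
Rule 2: /k/ before /g/ (voiced) → [g]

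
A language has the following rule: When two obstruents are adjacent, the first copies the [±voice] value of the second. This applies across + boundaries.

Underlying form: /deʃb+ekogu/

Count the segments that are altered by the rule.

/ʃ/ before /b/ (voiced) → [ʒ]
1 segment changes.

1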